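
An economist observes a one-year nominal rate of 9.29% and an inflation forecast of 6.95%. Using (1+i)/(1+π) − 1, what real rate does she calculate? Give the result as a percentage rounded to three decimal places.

2.188%

By the Fisher identity, 1 + r = (1 + i)/(1 + π).
1 + r = 1.09290 / 1.06950 = 1.021879
r = 1.021879 − 1 = 2.1879%, i.e. 2.188%.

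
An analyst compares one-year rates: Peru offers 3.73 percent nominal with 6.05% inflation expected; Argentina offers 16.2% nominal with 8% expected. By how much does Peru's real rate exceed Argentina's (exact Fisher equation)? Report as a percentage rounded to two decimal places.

Peru: (1 + 0.0373)/(1 + 0.0605) − 1 = -2.1876%
Argentina: (1 + 0.1620)/(1 + 0.0800) − 1 = 7.5926%
Differential = -2.1876% − 7.5926% = -9.7802% → -9.78%.

-9.78%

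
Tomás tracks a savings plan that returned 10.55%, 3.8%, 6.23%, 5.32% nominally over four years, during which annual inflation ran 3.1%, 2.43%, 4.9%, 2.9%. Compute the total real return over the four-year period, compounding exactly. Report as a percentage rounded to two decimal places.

12.63%

Nominal growth factor = 1.1055 × 1.0380 × 1.0623 × 1.0532 = 1.283850
Price-level growth factor = 1.0310 × 1.0243 × 1.0490 × 1.0290 = 1.139926
Real growth factor = 1.283850 / 1.139926 = 1.126257
Total real return = 1.126257 − 1 → 12.63%.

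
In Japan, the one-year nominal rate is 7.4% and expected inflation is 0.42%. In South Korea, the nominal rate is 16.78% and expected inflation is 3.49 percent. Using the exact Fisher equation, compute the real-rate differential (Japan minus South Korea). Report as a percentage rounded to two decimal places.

-5.89%

Japan: (1 + 0.0740)/(1 + 0.0042) − 1 = 6.9508%
South Korea: (1 + 0.1678)/(1 + 0.0349) − 1 = 12.8418%
Differential = 6.9508% − 12.8418% = -5.8910% → -5.89%.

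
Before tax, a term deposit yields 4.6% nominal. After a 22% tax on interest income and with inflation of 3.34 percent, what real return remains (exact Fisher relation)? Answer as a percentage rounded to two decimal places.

0.24%

After-tax nominal return = 4.6% × (1 − 0.22) = 3.5880%.
1 + r = 1.03588 / 1.03340 = 1.002400
After-tax real rate = 1.002400 − 1 → 0.24%.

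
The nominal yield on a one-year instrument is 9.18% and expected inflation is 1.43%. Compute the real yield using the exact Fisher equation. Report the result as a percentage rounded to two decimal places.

7.64%

1 + r = 1.09180 / 1.01430 = 1.076407
r = 1.076407 − 1 = 7.6407%, i.e. 7.64%.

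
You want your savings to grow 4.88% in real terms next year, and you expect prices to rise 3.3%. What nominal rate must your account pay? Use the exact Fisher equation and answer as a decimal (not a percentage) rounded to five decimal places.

0.08341

(1 + i) = (1 + r)(1 + π) = 1.04880 × 1.03300 = 1.0834104
i = 1.0834104 − 1, so the required nominal rate is 0.08341.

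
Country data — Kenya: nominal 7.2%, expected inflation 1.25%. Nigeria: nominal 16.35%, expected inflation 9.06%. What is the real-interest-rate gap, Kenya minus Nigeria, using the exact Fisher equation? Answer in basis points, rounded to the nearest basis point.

-81 basis points

Kenya: (1 + 0.0720)/(1 + 0.0125) − 1 = 5.8765%
Nigeria: (1 + 0.1635)/(1 + 0.0906) − 1 = 6.6844%
Differential = 5.8765% − 6.6844% = -0.8079% → -81 basis points.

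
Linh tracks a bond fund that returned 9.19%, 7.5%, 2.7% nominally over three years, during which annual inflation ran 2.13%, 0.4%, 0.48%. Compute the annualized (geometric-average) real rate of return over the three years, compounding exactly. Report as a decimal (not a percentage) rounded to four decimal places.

Nominal growth factor = 1.0919 × 1.0750 × 1.0270 = 1.20548490
Price-level growth factor = 1.0213 × 1.0040 × 1.0048 = 1.03030705
Real growth factor = 1.20548490 / 1.03030705 = 1.17002490
Annualized real rate = 1.17002490^(1/3) − 1 = 5.3736% → 0.0537.

0.0537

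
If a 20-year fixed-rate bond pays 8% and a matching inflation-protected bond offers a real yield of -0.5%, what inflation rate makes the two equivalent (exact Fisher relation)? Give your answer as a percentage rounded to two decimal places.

(1 + π) = (1 + i)/(1 + r) = 1.08000 / 0.99500 = 1.085427
Break-even inflation = 1.085427 − 1 → 8.54%.

8.54%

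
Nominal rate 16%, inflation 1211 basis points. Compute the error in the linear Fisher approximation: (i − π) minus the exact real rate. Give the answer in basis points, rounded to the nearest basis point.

42 basis points

Approximate: r ≈ 16.000% − 12.110% = 3.8900%
Exact: (1 + 0.1600)/(1 + 0.1211) − 1 = 3.4698%
Error = 3.8900% − 3.4698% = 0.4202% → 42 basis points.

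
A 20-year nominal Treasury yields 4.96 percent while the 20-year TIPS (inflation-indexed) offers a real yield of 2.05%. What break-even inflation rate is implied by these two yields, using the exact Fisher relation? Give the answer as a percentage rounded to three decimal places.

(1 + π) = (1 + i)/(1 + r) = 1.04960 / 1.02050 = 1.0285154
Break-even inflation = 1.0285154 − 1 → 2.852%.

2.852%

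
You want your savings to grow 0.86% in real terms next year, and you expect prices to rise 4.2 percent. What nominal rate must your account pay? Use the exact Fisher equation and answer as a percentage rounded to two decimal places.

5.10%

(1 + i) = (1 + r)(1 + π) = 1.00860 × 1.04200 = 1.0509612
i = 1.0509612 − 1, so the required nominal rate is 5.10%.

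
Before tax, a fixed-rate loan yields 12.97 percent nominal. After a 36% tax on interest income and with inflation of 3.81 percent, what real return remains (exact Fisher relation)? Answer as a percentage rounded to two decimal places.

After-tax nominal return = 12.97% × (1 − 0.36) = 8.3008%.
1 + r = 1.083008 / 1.03810 = 1.043260
After-tax real rate = 1.043260 − 1 → 4.33%.

4.33%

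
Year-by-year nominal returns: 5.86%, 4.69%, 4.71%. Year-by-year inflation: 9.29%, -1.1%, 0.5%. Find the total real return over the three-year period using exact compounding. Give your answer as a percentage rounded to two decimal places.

6.83%

Nominal growth factor = 1.0586 × 1.0469 × 1.0471 = 1.160447
Price-level growth factor = 1.0929 × 0.9890 × 1.0050 = 1.086282
Real growth factor = 1.160447 / 1.086282 = 1.068274
Total real return = 1.068274 − 1 → 6.83%.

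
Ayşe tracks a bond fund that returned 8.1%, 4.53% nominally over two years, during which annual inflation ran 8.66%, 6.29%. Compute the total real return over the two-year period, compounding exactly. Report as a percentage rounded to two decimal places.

Compound the nominal returns: 1.0810 × 1.0453 = 1.129969.
Compound inflation: 1.0866 × 1.0629 = 1.154947.
Deflate: 1.129969 / 1.154947 = 0.978373.
Total real return = 0.978373 − 1 → -2.16%.

-2.16%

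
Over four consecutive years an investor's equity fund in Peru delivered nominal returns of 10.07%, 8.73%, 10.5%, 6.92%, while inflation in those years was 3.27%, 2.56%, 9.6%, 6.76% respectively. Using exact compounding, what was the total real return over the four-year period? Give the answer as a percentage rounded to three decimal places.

14.095%

Compound the nominal returns: 1.1007 × 1.0873 × 1.1050 × 1.0692 = 1.413968.
Compound inflation: 1.0327 × 1.0256 × 1.0960 × 1.0676 = 1.239285.
Deflate: 1.413968 / 1.239285 = 1.140954.
Total real return = 1.140954 − 1 → 14.095%.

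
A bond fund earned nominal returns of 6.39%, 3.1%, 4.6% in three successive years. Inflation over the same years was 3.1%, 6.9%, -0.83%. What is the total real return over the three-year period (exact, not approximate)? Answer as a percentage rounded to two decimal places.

4.97%

Nominal growth factor = 1.0639 × 1.0310 × 1.0460 = 1.147337
Price-level growth factor = 1.0310 × 1.0690 × 0.9917 = 1.092991
Real growth factor = 1.147337 / 1.092991 = 1.049722
Total real return = 1.049722 − 1 → 4.97%.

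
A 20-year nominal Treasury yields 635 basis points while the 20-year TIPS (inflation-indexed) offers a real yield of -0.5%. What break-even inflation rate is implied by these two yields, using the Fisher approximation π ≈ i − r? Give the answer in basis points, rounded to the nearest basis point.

π ≈ i − r = 6.35% − (-0.5%) → 685 basis points.

685 basis points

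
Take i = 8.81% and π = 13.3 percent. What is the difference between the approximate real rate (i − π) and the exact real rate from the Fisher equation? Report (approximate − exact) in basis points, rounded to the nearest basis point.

-53 basis points

Approximate: r ≈ 8.810% − 13.300% = -4.4900%
Exact: (1 + 0.0881)/(1 + 0.1330) − 1 = -3.9629%
Error = -4.4900% − (-3.9629%) = -0.5271% → -53 basis points.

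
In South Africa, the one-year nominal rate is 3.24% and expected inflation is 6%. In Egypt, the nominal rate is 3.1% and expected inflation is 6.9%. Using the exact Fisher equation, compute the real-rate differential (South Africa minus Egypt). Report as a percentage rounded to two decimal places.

South Africa: (1 + 0.0324)/(1 + 0.0600) − 1 = -2.6038%
Egypt: (1 + 0.0310)/(1 + 0.0690) − 1 = -3.5547%
Differential = -2.6038% − (-3.5547%) = 0.9510% → 0.95%.

0.95%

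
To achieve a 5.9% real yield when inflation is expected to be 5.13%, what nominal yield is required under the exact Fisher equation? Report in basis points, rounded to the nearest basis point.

(1 + i) = (1 + r)(1 + π) = 1.05900 × 1.05130 = 1.1133267
i = 1.1133267 − 1, so the required nominal rate is 1133 basis points.

1133 basis points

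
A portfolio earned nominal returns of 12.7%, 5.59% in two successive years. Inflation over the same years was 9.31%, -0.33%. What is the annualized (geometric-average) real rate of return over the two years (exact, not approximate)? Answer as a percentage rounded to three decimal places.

Nominal growth factor = 1.1270 × 1.0559 = 1.18999930
Price-level growth factor = 1.0931 × 0.9967 = 1.08949277
Real growth factor = 1.18999930 / 1.08949277 = 1.09225075
Annualized real rate = 1.09225075^(1/2) − 1 = 4.5108% → 4.511%.

4.511%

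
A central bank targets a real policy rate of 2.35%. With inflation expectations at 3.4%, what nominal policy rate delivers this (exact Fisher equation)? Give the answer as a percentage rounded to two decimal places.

5.83%

(1 + i) = (1 + r)(1 + π) = 1.02350 × 1.03400 = 1.058299
i = 1.058299 − 1, so the required nominal rate is 5.83%.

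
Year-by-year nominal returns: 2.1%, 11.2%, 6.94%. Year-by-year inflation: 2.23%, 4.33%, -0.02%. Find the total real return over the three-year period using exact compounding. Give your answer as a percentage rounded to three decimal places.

13.860%

Nominal growth factor = 1.0210 × 1.1120 × 1.0694 = 1.214145
Price-level growth factor = 1.0223 × 1.0433 × 0.9998 = 1.066352
Real growth factor = 1.214145 / 1.066352 = 1.138597
Total real return = 1.138597 − 1 → 13.860%.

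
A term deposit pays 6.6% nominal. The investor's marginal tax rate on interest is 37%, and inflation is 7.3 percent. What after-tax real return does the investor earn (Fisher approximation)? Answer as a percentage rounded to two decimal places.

-3.14%

After-tax nominal return = 6.6% × (1 − 0.37) = 4.1580%.
r ≈ 4.1580% − 7.3% → -3.14%.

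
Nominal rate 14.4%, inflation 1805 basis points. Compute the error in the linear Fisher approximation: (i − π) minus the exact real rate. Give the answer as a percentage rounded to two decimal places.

-0.56%

Approximate: r ≈ 14.400% − 18.050% = -3.6500%
Exact: (1 + 0.1440)/(1 + 0.1805) − 1 = -3.0919%
Error = -3.6500% − (-3.0919%) = -0.5581% → -0.56%.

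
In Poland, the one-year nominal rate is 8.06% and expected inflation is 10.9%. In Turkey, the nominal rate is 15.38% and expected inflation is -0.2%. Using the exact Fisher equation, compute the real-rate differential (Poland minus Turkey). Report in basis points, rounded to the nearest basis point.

-1817 basis points

Poland: (1 + 0.0806)/(1 + 0.1090) − 1 = -2.5609%
Turkey: (1 + 0.1538)/(1 − 0.0020) − 1 = 15.6112%
Differential = -2.5609% − 15.6112% = -18.1721% → -1817 basis points.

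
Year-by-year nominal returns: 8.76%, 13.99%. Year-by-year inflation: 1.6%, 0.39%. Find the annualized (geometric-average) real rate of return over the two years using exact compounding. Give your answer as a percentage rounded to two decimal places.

10.25%

Nominal growth factor = 1.0876 × 1.1399 = 1.23975524
Price-level growth factor = 1.0160 × 1.0039 = 1.01996240
Real growth factor = 1.23975524 / 1.01996240 = 1.21549112
Annualized real rate = 1.21549112^(1/2) − 1 = 10.2493% → 10.25%.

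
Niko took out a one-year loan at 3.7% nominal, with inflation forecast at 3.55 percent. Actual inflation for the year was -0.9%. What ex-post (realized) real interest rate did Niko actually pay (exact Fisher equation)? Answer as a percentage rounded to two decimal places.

Ex-post: (1 + 0.0370)/(1 − 0.0090) − 1 = 4.6418%
So the realized real rate is 4.64%.

4.64%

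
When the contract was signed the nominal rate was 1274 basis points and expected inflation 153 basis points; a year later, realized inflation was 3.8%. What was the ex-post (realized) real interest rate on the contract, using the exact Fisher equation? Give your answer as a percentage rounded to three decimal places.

Ex-post: (1 + 0.1274)/(1 + 0.0380) − 1 = 8.6127%
So the realized real rate is 8.613%.

8.613%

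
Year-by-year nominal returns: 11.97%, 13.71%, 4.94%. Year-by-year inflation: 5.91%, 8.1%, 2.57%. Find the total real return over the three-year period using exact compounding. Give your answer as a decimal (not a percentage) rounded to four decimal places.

Compound the nominal returns: 1.1197 × 1.1371 × 1.0494 = 1.336107.
Compound inflation: 1.0591 × 1.0810 × 1.0257 = 1.174311.
Deflate: 1.336107 / 1.174311 = 1.137780.
Total real return = 1.137780 − 1 → 0.1378.

0.1378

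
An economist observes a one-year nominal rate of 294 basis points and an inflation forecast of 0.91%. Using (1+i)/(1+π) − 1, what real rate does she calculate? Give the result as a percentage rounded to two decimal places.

2.01%

By the Fisher identity, 1 + r = (1 + i)/(1 + π).
1 + r = 1.02940 / 1.00910 = 1.020117
r = 1.020117 − 1 = 2.0117%, i.e. 2.01%.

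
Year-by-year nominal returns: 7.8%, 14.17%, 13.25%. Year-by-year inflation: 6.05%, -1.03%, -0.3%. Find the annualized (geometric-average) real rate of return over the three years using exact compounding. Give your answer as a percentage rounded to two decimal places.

10.03%

Compound the nominal returns: 1.0780 × 1.1417 × 1.1325 = 1.39382732.
Compound inflation: 1.0605 × 0.9897 × 0.9970 = 1.04642812.
Deflate: 1.39382732 / 1.04642812 = 1.33198573.
Annualized real rate = 1.33198573^(1/3) − 1 = 10.0271% → 10.03%.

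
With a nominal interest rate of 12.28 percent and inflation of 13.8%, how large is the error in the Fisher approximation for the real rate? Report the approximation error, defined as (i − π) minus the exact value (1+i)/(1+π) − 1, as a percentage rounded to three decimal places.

Approximate: r ≈ 12.280% − 13.800% = -1.5200%
Exact: (1 + 0.1228)/(1 + 0.1380) − 1 = -1.3357%
Error = -1.5200% − (-1.3357%) = -0.1843% → -0.184%.

-0.184%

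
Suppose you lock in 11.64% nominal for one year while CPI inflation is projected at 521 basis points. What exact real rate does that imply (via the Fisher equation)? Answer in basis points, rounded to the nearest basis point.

1 + r = 1.11640 / 1.05210 = 1.061116
r = 1.061116 − 1 = 6.1116%, i.e. 611 basis points.

611 basis points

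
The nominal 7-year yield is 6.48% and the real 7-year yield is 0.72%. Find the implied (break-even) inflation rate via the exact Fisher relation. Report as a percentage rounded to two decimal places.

(1 + π) = (1 + i)/(1 + r) = 1.06480 / 1.00720 = 1.057188
Break-even inflation = 1.057188 − 1 → 5.72%.

5.72%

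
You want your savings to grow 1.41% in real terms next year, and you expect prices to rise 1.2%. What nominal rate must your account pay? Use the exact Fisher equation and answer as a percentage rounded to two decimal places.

(1 + i) = (1 + r)(1 + π) = 1.01410 × 1.01200 = 1.0262692
i = 1.0262692 − 1, so the required nominal rate is 2.63%.

2.63%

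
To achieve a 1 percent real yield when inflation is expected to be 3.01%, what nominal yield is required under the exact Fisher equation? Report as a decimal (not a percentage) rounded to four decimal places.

(1 + i) = (1 + r)(1 + π) = 1.01000 × 1.03010 = 1.040401
i = 1.040401 − 1, so the required nominal rate is 0.0404.

0.0404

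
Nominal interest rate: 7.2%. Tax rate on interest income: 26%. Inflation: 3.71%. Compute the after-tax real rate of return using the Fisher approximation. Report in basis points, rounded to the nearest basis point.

162 basis points

After-tax nominal return = 7.2% × (1 − 0.26) = 5.3280%.
r ≈ 5.3280% − 3.71% → 162 basis points.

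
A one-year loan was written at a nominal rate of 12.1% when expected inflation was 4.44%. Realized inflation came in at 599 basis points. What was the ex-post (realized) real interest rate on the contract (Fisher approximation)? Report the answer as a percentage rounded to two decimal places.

Ex-post: 12.1% − 5.99% = 6.110%
So the realized real rate is 6.11%.

6.11%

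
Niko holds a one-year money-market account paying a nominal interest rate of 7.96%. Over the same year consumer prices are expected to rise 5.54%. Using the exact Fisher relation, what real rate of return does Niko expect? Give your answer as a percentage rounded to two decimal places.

1 + r = 1.07960 / 1.05540 = 1.022930
r = 1.022930 − 1 = 2.2930%, i.e. 2.29%.

2.29%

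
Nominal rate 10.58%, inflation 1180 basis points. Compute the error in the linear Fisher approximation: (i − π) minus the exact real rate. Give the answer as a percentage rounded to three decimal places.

Approximate: r ≈ 10.580% − 11.800% = -1.2200%
Exact: (1 + 0.1058)/(1 + 0.1180) − 1 = -1.0912%
Error = -1.2200% − (-1.0912%) = -0.1288% → -0.129%.

-0.129%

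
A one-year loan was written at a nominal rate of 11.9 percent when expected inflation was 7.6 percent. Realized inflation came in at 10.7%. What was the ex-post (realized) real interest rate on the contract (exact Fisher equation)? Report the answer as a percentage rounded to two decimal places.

1.08%

Ex-post: (1 + 0.1190)/(1 + 0.1070) − 1 = 1.0840%
So the realized real rate is 1.08%.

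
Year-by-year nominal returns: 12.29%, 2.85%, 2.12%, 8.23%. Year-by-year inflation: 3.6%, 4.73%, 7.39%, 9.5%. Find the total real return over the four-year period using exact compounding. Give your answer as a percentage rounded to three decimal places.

Compound the nominal returns: 1.1229 × 1.0285 × 1.0212 × 1.0823 = 1.276450.
Compound inflation: 1.0360 × 1.0473 × 1.0739 × 1.0950 = 1.275877.
Deflate: 1.276450 / 1.275877 = 1.000449.
Total real return = 1.000449 − 1 → 0.045%.

0.045%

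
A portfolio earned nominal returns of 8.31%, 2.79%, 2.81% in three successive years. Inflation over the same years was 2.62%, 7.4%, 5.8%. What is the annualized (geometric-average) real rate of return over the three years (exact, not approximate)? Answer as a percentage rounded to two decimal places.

-0.62%

Compound the nominal returns: 1.0831 × 1.0279 × 1.0281 = 1.14460274.
Compound inflation: 1.0262 × 1.0740 × 1.0580 = 1.16606285.
Deflate: 1.14460274 / 1.16606285 = 0.98159609.
Annualized real rate = 0.98159609^(1/3) − 1 = -0.6173% → -0.62%.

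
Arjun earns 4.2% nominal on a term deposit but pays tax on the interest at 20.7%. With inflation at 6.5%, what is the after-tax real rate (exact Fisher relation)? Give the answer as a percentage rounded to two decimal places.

After-tax nominal return = 4.2% × (1 − 0.207) = 3.3306%.
1 + r = 1.033306 / 1.06500 = 0.970240
After-tax real rate = 0.970240 − 1 → -2.98%.

-2.98%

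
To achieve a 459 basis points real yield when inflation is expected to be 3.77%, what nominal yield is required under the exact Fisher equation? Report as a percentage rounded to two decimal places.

8.53%

(1 + i) = (1 + r)(1 + π) = 1.04590 × 1.03770 = 1.08533043
i = 1.08533043 − 1, so the required nominal rate is 8.53%.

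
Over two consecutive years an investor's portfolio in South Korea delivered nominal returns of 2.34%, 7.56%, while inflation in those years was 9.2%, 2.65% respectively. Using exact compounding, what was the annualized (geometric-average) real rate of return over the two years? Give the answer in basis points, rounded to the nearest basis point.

-90 basis points

Nominal growth factor = 1.0234 × 1.0756 = 1.10076904
Price-level growth factor = 1.0920 × 1.0265 = 1.12093800
Real growth factor = 1.10076904 / 1.12093800 = 0.98200707
Annualized real rate = 0.98200707^(1/2) − 1 = -0.9037% → -90 basis points.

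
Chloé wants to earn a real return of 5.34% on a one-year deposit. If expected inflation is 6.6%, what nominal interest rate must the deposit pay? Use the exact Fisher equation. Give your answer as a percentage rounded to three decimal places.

12.292%

(1 + i) = (1 + r)(1 + π) = 1.05340 × 1.06600 = 1.1229244
i = 1.1229244 − 1, so the required nominal rate is 12.292%.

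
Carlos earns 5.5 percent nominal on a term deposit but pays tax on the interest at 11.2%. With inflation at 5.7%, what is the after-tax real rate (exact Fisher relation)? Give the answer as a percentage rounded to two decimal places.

After-tax nominal return = 5.5% × (1 − 0.112) = 4.8840%.
1 + r = 1.04884 / 1.05700 = 0.992280
After-tax real rate = 0.992280 − 1 → -0.77%.

-0.77%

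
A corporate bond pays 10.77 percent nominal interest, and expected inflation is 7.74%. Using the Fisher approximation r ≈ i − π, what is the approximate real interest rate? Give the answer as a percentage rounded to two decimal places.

r ≈ i − π = 10.77% − 7.74% = 3.03%.

3.03%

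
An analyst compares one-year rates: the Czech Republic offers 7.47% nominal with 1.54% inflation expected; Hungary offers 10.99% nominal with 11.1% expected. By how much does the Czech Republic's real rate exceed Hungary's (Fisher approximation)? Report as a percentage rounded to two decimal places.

The Czech Republic: 7.47% − 1.54% = 5.930%
Hungary: 10.99% − 11.1% = -0.110%
Differential = 6.040% → 6.04%.

6.04%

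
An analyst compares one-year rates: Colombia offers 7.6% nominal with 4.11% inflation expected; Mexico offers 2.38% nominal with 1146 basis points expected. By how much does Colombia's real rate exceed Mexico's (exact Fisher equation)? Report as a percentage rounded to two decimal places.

11.50%

Colombia: (1 + 0.0760)/(1 + 0.0411) − 1 = 3.3522%
Mexico: (1 + 0.0238)/(1 + 0.1146) − 1 = -8.1464%
Differential = 3.3522% − (-8.1464%) = 11.4986% → 11.50%.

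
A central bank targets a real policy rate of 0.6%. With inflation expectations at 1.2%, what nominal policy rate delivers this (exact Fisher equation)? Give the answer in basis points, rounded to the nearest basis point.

181 basis points

(1 + i) = (1 + r)(1 + π) = 1.00600 × 1.01200 = 1.018072
i = 1.018072 − 1, so the required nominal rate is 181 basis points.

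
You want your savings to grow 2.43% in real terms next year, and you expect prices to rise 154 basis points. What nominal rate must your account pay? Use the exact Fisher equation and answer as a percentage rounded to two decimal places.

4.01%

(1 + i) = (1 + r)(1 + π) = 1.02430 × 1.01540 = 1.04007422
i = 1.04007422 − 1, so the required nominal rate is 4.01%.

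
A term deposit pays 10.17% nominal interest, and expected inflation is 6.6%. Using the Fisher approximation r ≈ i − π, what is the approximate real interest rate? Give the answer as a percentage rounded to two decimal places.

r ≈ i − π = 10.17% − 6.6% = 3.57%.

3.57%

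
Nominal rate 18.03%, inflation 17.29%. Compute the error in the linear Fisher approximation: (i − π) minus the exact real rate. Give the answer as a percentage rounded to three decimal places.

Approximate: r ≈ 18.030% − 17.290% = 0.7400%
Exact: (1 + 0.1803)/(1 + 0.1729) − 1 = 0.6309%
Error = 0.7400% − 0.6309% = 0.1091% → 0.109%.

0.109%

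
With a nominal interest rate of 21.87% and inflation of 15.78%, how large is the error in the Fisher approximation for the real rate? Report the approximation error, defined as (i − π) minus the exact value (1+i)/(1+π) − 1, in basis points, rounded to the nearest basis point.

83 basis points

Approximate: r ≈ 21.870% − 15.780% = 6.0900%
Exact: (1 + 0.2187)/(1 + 0.1578) − 1 = 5.2600%
Error = 6.0900% − 5.2600% = 0.8300% → 83 basis points.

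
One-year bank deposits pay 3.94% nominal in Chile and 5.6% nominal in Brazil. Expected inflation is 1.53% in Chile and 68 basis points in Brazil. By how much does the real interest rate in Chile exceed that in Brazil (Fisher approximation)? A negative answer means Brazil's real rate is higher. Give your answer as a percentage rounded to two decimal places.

-2.51%

Chile: 3.94% − 1.53% = 2.410%
Brazil: 5.6% − 0.68% = 4.920%
Differential = -2.510% → -2.51%.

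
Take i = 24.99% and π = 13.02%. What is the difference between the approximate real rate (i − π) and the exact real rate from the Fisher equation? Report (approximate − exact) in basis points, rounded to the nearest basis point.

138 basis points

Approximate: r ≈ 24.990% − 13.020% = 11.9700%
Exact: (1 + 0.2499)/(1 + 0.1302) − 1 = 10.5910%
Error = 11.9700% − 10.5910% = 1.3790% → 138 basis points.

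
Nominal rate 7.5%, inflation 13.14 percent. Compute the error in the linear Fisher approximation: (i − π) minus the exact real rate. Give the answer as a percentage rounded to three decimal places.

-0.655%

Approximate: r ≈ 7.500% − 13.140% = -5.6400%
Exact: (1 + 0.0750)/(1 + 0.1314) − 1 = -4.9850%
Error = -5.6400% − (-4.9850%) = -0.6550% → -0.655%.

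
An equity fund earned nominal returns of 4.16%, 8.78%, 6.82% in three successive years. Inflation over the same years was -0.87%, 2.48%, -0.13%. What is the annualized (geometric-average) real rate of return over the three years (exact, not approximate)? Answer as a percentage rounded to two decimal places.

Compound the nominal returns: 1.0416 × 1.0878 × 1.0682 = 1.21032666.
Compound inflation: 0.9913 × 1.0248 × 0.9987 = 1.01456359.
Deflate: 1.21032666 / 1.01456359 = 1.19295298.
Annualized real rate = 1.19295298^(1/3) − 1 = 6.0574% → 6.06%.

6.06%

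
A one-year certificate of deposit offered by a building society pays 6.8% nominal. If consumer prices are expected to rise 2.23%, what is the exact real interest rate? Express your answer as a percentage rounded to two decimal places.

4.47%

By the Fisher equation, 1 + r = (1 + i)/(1 + π).
1 + r = 1.06800 / 1.02230 = 1.044703
r = 1.044703 − 1 = 4.4703%, i.e. 4.47%.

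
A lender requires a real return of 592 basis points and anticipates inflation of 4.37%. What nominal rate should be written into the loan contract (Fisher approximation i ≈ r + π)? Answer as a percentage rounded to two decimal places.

i ≈ r + π = 5.92% + 4.37% = 10.29%.

10.29%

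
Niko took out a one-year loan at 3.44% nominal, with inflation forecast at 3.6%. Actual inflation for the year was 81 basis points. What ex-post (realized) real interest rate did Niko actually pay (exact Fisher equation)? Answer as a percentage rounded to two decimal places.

Ex-post: (1 + 0.0344)/(1 + 0.0081) − 1 = 2.6089%
So the realized real rate is 2.61%.

2.61%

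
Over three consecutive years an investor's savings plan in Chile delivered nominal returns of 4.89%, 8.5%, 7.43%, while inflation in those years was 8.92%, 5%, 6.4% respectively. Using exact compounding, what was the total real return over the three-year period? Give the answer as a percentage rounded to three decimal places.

Nominal growth factor = 1.0489 × 1.0850 × 1.0743 = 1.222614
Price-level growth factor = 1.0892 × 1.0500 × 1.0640 = 1.216854
Real growth factor = 1.222614 / 1.216854 = 1.004733
Total real return = 1.004733 − 1 → 0.473%.

0.473%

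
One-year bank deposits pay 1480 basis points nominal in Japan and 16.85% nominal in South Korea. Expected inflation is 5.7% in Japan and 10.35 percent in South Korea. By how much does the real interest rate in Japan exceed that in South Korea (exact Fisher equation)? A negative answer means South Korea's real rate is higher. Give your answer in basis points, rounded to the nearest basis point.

272 basis points

Japan: (1 + 0.1480)/(1 + 0.0570) − 1 = 8.6093%
South Korea: (1 + 0.1685)/(1 + 0.1035) − 1 = 5.8903%
Differential = 8.6093% − 5.8903% = 2.7189% → 272 basis points.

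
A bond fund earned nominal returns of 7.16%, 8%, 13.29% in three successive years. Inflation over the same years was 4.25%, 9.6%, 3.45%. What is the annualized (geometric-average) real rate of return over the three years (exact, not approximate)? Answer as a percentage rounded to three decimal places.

3.517%

Compound the nominal returns: 1.0716 × 1.0800 × 1.1329 = 1.31113689.
Compound inflation: 1.0425 × 1.0960 × 1.0345 = 1.18199901.
Deflate: 1.31113689 / 1.18199901 = 1.10925380.
Annualized real rate = 1.10925380^(1/3) − 1 = 3.5167% → 3.517%.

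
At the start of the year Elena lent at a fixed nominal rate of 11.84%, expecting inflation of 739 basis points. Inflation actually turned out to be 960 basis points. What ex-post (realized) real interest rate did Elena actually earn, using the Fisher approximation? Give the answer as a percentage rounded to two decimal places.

2.24%

Ex-post: 11.84% − 9.6% = 2.240%
So the realized real rate is 2.24%.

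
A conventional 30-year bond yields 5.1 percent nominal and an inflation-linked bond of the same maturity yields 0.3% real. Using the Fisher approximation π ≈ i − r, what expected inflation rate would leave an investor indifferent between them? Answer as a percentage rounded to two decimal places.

π ≈ i − r = 5.1% − 0.3% → 4.80%.

4.80%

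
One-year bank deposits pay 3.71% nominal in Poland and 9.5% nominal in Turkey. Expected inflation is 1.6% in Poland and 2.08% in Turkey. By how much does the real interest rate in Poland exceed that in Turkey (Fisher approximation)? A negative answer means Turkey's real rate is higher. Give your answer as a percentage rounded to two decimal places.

-5.31%

Poland: 3.71% − 1.6% = 2.110%
Turkey: 9.5% − 2.08% = 7.420%
Differential = -5.310% → -5.31%.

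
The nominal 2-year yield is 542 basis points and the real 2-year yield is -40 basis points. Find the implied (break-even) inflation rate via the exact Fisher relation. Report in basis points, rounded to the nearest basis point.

584 basis points

(1 + π) = (1 + i)/(1 + r) = 1.05420 / 0.99600 = 1.058434
Break-even inflation = 1.058434 − 1 → 584 basis points.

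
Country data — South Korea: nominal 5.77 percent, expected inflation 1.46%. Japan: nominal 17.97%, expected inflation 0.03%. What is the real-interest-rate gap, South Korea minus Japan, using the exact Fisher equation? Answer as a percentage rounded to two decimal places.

South Korea: (1 + 0.0577)/(1 + 0.0146) − 1 = 4.2480%
Japan: (1 + 0.1797)/(1 + 0.0003) − 1 = 17.9346%
Differential = 4.2480% − 17.9346% = -13.6866% → -13.69%.

-13.69%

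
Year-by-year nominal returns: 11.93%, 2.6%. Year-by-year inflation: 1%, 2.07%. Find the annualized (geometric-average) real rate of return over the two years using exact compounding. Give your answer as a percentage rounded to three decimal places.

5.545%

Compound the nominal returns: 1.1193 × 1.0260 = 1.14840180.
Compound inflation: 1.0100 × 1.0207 = 1.03090700.
Deflate: 1.14840180 / 1.03090700 = 1.11397226.
Annualized real rate = 1.11397226^(1/2) − 1 = 5.5449% → 5.545%.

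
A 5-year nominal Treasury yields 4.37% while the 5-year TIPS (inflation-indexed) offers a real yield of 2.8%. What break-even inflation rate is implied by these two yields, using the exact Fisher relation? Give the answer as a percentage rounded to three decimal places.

(1 + π) = (1 + i)/(1 + r) = 1.04370 / 1.02800 = 1.015272
Break-even inflation = 1.015272 − 1 → 1.527%.

1.527%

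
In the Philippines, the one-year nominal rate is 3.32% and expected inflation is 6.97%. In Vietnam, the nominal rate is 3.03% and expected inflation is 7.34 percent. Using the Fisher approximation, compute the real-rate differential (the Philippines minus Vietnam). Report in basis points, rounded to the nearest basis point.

66 basis points

The Philippines: 3.32% − 6.97% = -3.650%
Vietnam: 3.03% − 7.34% = -4.310%
Differential = 0.660% → 66 basis points.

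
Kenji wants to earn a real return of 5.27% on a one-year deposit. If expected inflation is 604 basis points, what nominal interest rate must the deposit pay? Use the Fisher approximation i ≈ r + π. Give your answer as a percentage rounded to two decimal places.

11.31%

i ≈ r + π = 5.27% + 6.04% = 11.31%.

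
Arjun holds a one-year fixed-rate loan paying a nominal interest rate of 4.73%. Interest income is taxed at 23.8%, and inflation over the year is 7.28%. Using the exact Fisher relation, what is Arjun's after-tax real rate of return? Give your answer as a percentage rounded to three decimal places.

After-tax nominal return = 4.73% × (1 − 0.238) = 3.60426%.
1 + r = 1.0360426 / 1.07280 = 0.965737
After-tax real rate = 0.965737 − 1 → -3.426%.

-3.426%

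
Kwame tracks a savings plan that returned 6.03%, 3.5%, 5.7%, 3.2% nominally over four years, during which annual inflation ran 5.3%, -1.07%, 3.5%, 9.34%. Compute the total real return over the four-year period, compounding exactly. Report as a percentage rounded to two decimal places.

1.54%

Compound the nominal returns: 1.0603 × 1.0350 × 1.0570 × 1.0320 = 1.197082.
Compound inflation: 1.0530 × 0.9893 × 1.0350 × 1.0934 = 1.178897.
Deflate: 1.197082 / 1.178897 = 1.015425.
Total real return = 1.015425 − 1 → 1.54%.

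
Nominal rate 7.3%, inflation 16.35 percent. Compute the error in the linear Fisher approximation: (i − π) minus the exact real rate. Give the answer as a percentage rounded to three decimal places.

-1.272%

Approximate: r ≈ 7.300% − 16.350% = -9.0500%
Exact: (1 + 0.0730)/(1 + 0.1635) − 1 = -7.7783%
Error = -9.0500% − (-7.7783%) = -1.2717% → -1.272%.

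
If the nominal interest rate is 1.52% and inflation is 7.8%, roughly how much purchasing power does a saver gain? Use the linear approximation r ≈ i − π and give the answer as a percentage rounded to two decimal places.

-6.28%

r ≈ i − π = 1.52% − 7.8% = -6.28%.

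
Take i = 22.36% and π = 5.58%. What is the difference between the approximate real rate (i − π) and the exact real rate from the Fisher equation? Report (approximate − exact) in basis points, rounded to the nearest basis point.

Approximate: r ≈ 22.360% − 5.580% = 16.7800%
Exact: (1 + 0.2236)/(1 + 0.0558) − 1 = 15.8932%
Error = 16.7800% − 15.8932% = 0.8868% → 89 basis points.

89 basis points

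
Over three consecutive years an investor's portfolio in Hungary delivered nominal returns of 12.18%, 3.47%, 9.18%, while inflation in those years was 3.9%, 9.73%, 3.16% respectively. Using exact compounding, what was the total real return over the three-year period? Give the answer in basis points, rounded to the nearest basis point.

775 basis points

Compound the nominal returns: 1.1218 × 1.0347 × 1.0918 = 1.267281.
Compound inflation: 1.0390 × 1.0973 × 1.0316 = 1.176122.
Deflate: 1.267281 / 1.176122 = 1.077509.
Total real return = 1.077509 − 1 → 775 basis points.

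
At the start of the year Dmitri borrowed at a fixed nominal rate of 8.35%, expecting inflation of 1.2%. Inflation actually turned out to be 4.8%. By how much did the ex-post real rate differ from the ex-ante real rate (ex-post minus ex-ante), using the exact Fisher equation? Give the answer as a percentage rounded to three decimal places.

Ex-ante: (1 + 0.0835)/(1 + 0.0120) − 1 = 7.0652%
Ex-post: (1 + 0.0835)/(1 + 0.0480) − 1 = 3.3874%
Difference (ex-post − ex-ante) = -3.6778% → -3.678%.

-3.678%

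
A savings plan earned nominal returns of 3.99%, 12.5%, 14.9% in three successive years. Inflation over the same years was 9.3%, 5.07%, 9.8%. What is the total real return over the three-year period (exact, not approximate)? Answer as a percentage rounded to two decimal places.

Nominal growth factor = 1.0399 × 1.1250 × 1.1490 = 1.344201
Price-level growth factor = 1.0930 × 1.0507 × 1.0980 = 1.260960
Real growth factor = 1.344201 / 1.260960 = 1.066014
Total real return = 1.066014 − 1 → 6.60%.

6.60%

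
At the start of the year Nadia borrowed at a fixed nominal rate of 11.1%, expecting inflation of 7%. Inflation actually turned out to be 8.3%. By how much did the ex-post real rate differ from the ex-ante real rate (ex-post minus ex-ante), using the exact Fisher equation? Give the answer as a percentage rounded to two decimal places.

-1.25%

Ex-ante: (1 + 0.1110)/(1 + 0.0700) − 1 = 3.8318%
Ex-post: (1 + 0.1110)/(1 + 0.0830) − 1 = 2.5854%
Difference (ex-post − ex-ante) = -1.2464% → -1.25%.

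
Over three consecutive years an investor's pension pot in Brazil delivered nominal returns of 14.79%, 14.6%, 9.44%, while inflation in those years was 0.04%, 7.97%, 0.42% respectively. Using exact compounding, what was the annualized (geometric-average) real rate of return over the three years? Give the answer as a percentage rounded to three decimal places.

9.898%

Nominal growth factor = 1.1479 × 1.1460 × 1.0944 = 1.43967598
Price-level growth factor = 1.0004 × 1.0797 × 1.0042 = 1.08466843
Real growth factor = 1.43967598 / 1.08466843 = 1.32729591
Annualized real rate = 1.32729591^(1/3) − 1 = 9.8979% → 9.898%.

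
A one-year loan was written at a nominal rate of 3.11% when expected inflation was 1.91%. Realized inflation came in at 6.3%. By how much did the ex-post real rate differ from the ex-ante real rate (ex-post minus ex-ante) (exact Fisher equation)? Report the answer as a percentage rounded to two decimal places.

Ex-ante: (1 + 0.0311)/(1 + 0.0191) − 1 = 1.1775%
Ex-post: (1 + 0.0311)/(1 + 0.0630) − 1 = -3.0009%
Difference (ex-post − ex-ante) = -4.1785% → -4.18%.

-4.18%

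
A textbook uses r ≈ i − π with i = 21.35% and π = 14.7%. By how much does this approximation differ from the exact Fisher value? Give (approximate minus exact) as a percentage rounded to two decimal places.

0.85%

Approximate: r ≈ 21.350% − 14.700% = 6.6500%
Exact: (1 + 0.2135)/(1 + 0.1470) − 1 = 5.7977%
Error = 6.6500% − 5.7977% = 0.8523% → 0.85%.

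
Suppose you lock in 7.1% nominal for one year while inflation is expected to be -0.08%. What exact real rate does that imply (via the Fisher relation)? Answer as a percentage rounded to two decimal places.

7.19%

By the Fisher relation, 1 + r = (1 + i)/(1 + π).
1 + r = 1.07100 / 0.99920 = 1.071857
r = 1.071857 − 1 = 7.1857%, i.e. 7.19%.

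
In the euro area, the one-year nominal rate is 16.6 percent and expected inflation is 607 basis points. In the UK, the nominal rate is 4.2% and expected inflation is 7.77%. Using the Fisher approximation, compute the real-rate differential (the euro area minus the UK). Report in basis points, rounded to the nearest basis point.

The euro area: 16.6% − 6.07% = 10.530%
The UK: 4.2% − 7.77% = -3.570%
Differential = 14.100% → 1410 basis points.

1410 basis points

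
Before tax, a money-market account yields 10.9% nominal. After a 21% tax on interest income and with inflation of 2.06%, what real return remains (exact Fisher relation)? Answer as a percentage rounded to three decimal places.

After-tax nominal return = 10.9% × (1 − 0.21) = 8.6110%.
1 + r = 1.08611 / 1.02060 = 1.064188
After-tax real rate = 1.064188 − 1 → 6.419%.

6.419%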